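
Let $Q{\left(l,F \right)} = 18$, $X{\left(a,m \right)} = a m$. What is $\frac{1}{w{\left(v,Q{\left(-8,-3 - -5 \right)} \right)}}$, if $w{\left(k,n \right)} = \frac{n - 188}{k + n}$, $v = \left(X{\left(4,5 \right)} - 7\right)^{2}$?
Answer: $- \frac{11}{10} \approx -1.1$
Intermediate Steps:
$v = 169$ ($v = \left(4 \cdot 5 - 7\right)^{2} = \left(20 - 7\right)^{2} = 13^{2} = 169$)
$w{\left(k,n \right)} = \frac{-188 + n}{k + n}$
$\frac{1}{w{\left(v,Q{\left(-8,-3 - -5 \right)} \right)}} = \frac{1}{\frac{1}{169 + 18} \left(-188 + 18\right)} = \frac{1}{\frac{1}{187} \left(-170\right)} = \frac{1}{- \frac{10}{11}} = - \frac{11}{10}$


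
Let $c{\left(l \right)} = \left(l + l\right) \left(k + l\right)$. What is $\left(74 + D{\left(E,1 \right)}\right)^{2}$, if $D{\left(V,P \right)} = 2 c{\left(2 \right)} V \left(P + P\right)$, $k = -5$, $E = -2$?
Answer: $28900$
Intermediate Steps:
$c{\left(l \right)} = 2 l \left(-5 + l\right)$ ($c{\left(l \right)} = \left(l + l\right) \left(-5 + l\right) = 2 l \left(-5 + l\right)$)
$D{\left(V,P \right)} = - 48 P V$ ($D{\left(V,P \right)} = 2 \cdot 2 \cdot 2 \left(-5 + 2\right) V \left(P + P\right) = 2 \cdot 2 \cdot 2 \left(-3\right) V 2 P = 2 \left(-12\right) V 2 P = - 24 V 2 P = - 48 P V$)
$\left(74 + D{\left(E,1 \right)}\right)^{2} = \left(74 - 48 \left(-2\right)\right)^{2} = \left(74 + 96\right)^{2} = 170^{2} = 28900$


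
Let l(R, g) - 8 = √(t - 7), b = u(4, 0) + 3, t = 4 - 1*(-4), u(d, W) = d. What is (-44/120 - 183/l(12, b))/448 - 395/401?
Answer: -1852607/1796480 ≈ -1.0312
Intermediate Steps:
t = 8 (t = 4 + 4 = 8)
b = 7 (b = 4 + 3 = 7)
l(R, g) = 9 (l(R, g) = 8 + √(8 - 7) = 8 + √1 = 8 + 1 = 9)
(-44/120 - 183/l(12, b))/448 - 395/401 = (-44/120 - 183/9)/448 - 395/401 = (-44*1/120 - 183*⅑)*(1/448) - 395*1/401 = (-11/30 - 61/3)*(1/448) - 395/401 = -207/10*1/448 - 395/401 = -207/4480 - 395/401 = -1852607/1796480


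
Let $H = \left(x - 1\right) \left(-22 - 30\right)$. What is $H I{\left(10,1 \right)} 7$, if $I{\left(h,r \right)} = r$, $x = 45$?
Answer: $-16016$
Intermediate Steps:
$H = -2288$ ($H = \left(45 - 1\right) \left(-22 - 30\right) = 44 \left(-52\right) = -2288$)
$H I{\left(10,1 \right)} 7 = \left(-2288\right) 1 \cdot 7 = \left(-2288\right) 7 = -16016$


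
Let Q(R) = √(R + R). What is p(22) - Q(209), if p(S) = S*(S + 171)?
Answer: 4246 - √418 ≈ 4225.6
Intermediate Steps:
Q(R) = √2*√R (Q(R) = √(2*R) = √2*√R)
p(S) = S*(171 + S)
p(22) - Q(209) = 22*(171 + 22) - √2*√209 = 22*193 - √418 = 4246 - √418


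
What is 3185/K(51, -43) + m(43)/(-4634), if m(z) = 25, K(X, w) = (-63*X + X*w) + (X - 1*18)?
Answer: -14893615/24898482 ≈ -0.59817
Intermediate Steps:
K(X, w) = -18 - 62*X + X*w (K(X, w) = (-63*X + X*w) + (X - 18) = (-63*X + X*w) + (-18 + X) = -18 - 62*X + X*w)
3185/K(51, -43) + m(43)/(-4634) = 3185/(-18 - 62*51 + 51*(-43)) + 25/(-4634) = 3185/(-18 - 3162 - 2193) + 25*(-1/4634) = 3185/(-5373) - 25/4634 = 3185*(-1/5373) - 25/4634 = -3185/5373 - 25/4634 = -14893615/24898482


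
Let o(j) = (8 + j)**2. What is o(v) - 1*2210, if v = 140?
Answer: 19694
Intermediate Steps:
o(v) - 1*2210 = (8 + 140)**2 - 1*2210 = 148**2 - 2210 = 21904 - 2210 = 19694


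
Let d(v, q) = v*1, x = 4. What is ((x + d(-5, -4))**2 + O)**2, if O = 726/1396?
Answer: 1125721/487204 ≈ 2.3106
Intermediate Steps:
O = 363/698 (O = 726*(1/1396) = 363/698 ≈ 0.52006)
d(v, q) = v
((x + d(-5, -4))**2 + O)**2 = ((4 - 5)**2 + 363/698)**2 = ((-1)**2 + 363/698)**2 = (1 + 363/698)**2 = (1061/698)**2 = 1125721/487204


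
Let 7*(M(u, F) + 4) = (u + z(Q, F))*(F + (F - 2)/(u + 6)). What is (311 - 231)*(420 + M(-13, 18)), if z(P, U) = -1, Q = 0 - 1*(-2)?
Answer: 215360/7 ≈ 30766.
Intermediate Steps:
Q = 2 (Q = 0 + 2 = 2)
M(u, F) = -4 + (-1 + u)*(F + (-2 + F)/(6 + u))/7 (M(u, F) = -4 + ((u - 1)*(F + (F - 2)/(u + 6)))/7 = -4 + ((-1 + u)*(F + (-2 + F)/(6 + u)))/7 = -4 + (-1 + u)*(F + (-2 + F)/(6 + u))/7)
(311 - 231)*(420 + M(-13, 18)) = (311 - 231)*(420 + (-166 - 30*(-13) - 7*18 + 18*(-13)² + 6*18*(-13))/(7*(6 - 13))) = 80*(420 + (⅐)*(-166 + 390 - 126 + 18*169 - 1404)/(-7)) = 80*(420 + (⅐)*(-⅐)*(-166 + 390 - 126 + 3042 - 1404)) = 80*(420 + (⅐)*(-⅐)*1736) = 80*(420 - 248/7) = 80*(2692/7) = 215360/7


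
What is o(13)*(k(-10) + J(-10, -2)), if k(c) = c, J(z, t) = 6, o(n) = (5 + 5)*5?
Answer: -200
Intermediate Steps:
o(n) = 50 (o(n) = 10*5 = 50)
o(13)*(k(-10) + J(-10, -2)) = 50*(-10 + 6) = 50*(-4) = -200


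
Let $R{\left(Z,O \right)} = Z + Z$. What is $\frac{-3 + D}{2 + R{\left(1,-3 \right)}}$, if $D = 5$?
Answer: $\frac{1}{2} \approx 0.5$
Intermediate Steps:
$R{\left(Z,O \right)} = 2 Z$
$\frac{-3 + D}{2 + R{\left(1,-3 \right)}} = \frac{-3 + 5}{2 + 2 \cdot 1} = \frac{1}{2 + 2} \cdot 2 = \frac{1}{4} \cdot 2 = \frac{1}{2}$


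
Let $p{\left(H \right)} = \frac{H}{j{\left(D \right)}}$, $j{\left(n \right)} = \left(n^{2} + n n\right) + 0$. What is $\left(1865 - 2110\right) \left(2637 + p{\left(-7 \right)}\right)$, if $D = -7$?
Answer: $- \frac{1292095}{2} \approx -6.4605 \cdot 10^{5}$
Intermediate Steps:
$j{\left(n \right)} = 2 n^{2}$ ($j{\left(n \right)} = \left(n^{2} + n^{2}\right) + 0 = 2 n^{2} + 0 = 2 n^{2}$)
$p{\left(H \right)} = \frac{H}{98}$ ($p{\left(H \right)} = \frac{H}{2 \left(-7\right)^{2}} = \frac{H}{2 \cdot 49} = \frac{H}{98}$)
$\left(1865 - 2110\right) \left(2637 + p{\left(-7 \right)}\right) = \left(1865 - 2110\right) \left(2637 + \frac{1}{98} \left(-7\right)\right) = - 245 \left(2637 - \frac{1}{14}\right) = \left(-245\right) \frac{36917}{14} = - \frac{1292095}{2}$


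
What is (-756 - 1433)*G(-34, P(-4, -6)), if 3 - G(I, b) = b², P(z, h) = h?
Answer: 72237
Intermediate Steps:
G(I, b) = 3 - b²
(-756 - 1433)*G(-34, P(-4, -6)) = (-756 - 1433)*(3 - 1*(-6)²) = -2189*(3 - 1*36) = -2189*(3 - 36) = -2189*(-33) = 72237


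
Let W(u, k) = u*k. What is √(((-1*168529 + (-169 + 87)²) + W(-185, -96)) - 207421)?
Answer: I*√351466 ≈ 592.85*I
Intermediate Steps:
W(u, k) = k*u
√(((-1*168529 + (-169 + 87)²) + W(-185, -96)) - 207421) = √(((-1*168529 + (-169 + 87)²) - 96*(-185)) - 207421) = √(((-168529 + (-82)²) + 17760) - 207421) = √(((-168529 + 6724) + 17760) - 207421) = √((-161805 + 17760) - 207421) = √(-144045 - 207421) = √(-351466) = I*√351466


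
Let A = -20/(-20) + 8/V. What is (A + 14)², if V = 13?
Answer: 41209/169 ≈ 243.84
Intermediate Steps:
A = 21/13 (A = -20/(-20) + 8/13 = -20*(-1/20) + 8*(1/13) = 1 + 8/13 = 21/13 ≈ 1.6154)
(A + 14)² = (21/13 + 14)² = (203/13)² = 41209/169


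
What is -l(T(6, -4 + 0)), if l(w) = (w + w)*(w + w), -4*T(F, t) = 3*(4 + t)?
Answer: 0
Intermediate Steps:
T(F, t) = -3 - 3*t/4 (T(F, t) = -3*(4 + t)/4 = -(12 + 3*t)/4 = -3 - 3*t/4)
l(w) = 4*w² (l(w) = (2*w)*(2*w) = 4*w²)
-l(T(6, -4 + 0)) = -4*(-3 - 3*(-4 + 0)/4)² = -4*(-3 - ¾*(-4))² = -4*(-3 + 3)² = -4*0² = -4*0 = -1*0 = 0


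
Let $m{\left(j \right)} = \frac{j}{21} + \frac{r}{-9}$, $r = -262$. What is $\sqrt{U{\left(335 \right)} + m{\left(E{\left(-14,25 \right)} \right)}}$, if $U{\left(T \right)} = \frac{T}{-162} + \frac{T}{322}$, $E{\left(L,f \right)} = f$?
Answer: $\frac{\sqrt{61463843}}{1449} \approx 5.4106$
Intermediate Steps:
$U{\left(T \right)} = - \frac{40 T}{13041}$ ($U{\left(T \right)} = T \left(- \frac{1}{162}\right) + T \frac{1}{322} = - \frac{T}{162} + \frac{T}{322} = - \frac{40 T}{13041}$)
$m{\left(j \right)} = \frac{262}{9} + \frac{j}{21}$ ($m{\left(j \right)} = \frac{j}{21} - \frac{262}{-9} = j \frac{1}{21} - - \frac{262}{9} = \frac{j}{21} + \frac{262}{9} = \frac{262}{9} + \frac{j}{21}$)
$\sqrt{U{\left(335 \right)} + m{\left(E{\left(-14,25 \right)} \right)}} = \sqrt{\left(- \frac{40}{13041}\right) 335 + \left(\frac{262}{9} + \frac{1}{21} \cdot 25\right)} = \sqrt{- \frac{13400}{13041} + \left(\frac{262}{9} + \frac{25}{21}\right)} = \sqrt{- \frac{13400}{13041} + \frac{1909}{63}} = \sqrt{\frac{381763}{13041}} = \frac{\sqrt{61463843}}{1449}$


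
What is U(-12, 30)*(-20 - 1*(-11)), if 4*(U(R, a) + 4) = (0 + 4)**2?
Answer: 0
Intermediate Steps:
U(R, a) = 0 (U(R, a) = -4 + (0 + 4)**2/4 = -4 + (1/4)*4**2 = -4 + (1/4)*16 = -4 + 4 = 0)
U(-12, 30)*(-20 - 1*(-11)) = 0*(-20 - 1*(-11)) = 0*(-20 + 11) = 0*(-9) = 0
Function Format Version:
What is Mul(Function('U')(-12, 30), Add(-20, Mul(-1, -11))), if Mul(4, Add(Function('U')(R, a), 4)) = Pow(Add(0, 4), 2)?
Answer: 0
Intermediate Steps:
Function('U')(R, a) = 0 (Function('U')(R, a) = Add(-4, Mul(Rational(1, 4), Pow(Add(0, 4), 2))) = Add(-4, Mul(Rational(1, 4), Pow(4, 2))) = Add(-4, Mul(Rational(1, 4), 16)) = Add(-4, 4) = 0)
Mul(Function('U')(-12, 30), Add(-20, Mul(-1, -11))) = Mul(0, Add(-20, Mul(-1, -11))) = Mul(0, Add(-20, 11)) = Mul(0, -9) = 0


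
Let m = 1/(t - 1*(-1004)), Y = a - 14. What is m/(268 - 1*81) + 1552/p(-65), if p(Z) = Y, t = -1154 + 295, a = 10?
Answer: -10520619/27115 ≈ -388.00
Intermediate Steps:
t = -859
Y = -4 (Y = 10 - 14 = -4)
p(Z) = -4
m = 1/145 (m = 1/(-859 - 1*(-1004)) = 1/(-859 + 1004) = 1/145 ≈ 0.0068966)
m/(268 - 1*81) + 1552/p(-65) = 1/(145*(268 - 1*81)) + 1552/(-4) = 1/(145*(268 - 81)) + 1552*(-1/4) = (1/145)/187 - 388 = (1/145)*(1/187) - 388 = 1/27115 - 388 = -10520619/27115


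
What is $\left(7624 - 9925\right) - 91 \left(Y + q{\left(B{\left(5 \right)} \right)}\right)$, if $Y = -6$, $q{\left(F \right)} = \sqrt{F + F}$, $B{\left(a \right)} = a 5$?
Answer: $-1755 - 455 \sqrt{2} \approx -2398.5$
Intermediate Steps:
$B{\left(a \right)} = 5 a$
$q{\left(F \right)} = \sqrt{2} \sqrt{F}$ ($q{\left(F \right)} = \sqrt{2 F} = \sqrt{2} \sqrt{F}$)
$\left(7624 - 9925\right) - 91 \left(Y + q{\left(B{\left(5 \right)} \right)}\right) = \left(7624 - 9925\right) - 91 \left(-6 + \sqrt{2} \sqrt{5 \cdot 5}\right) = -2301 - 91 \left(-6 + \sqrt{2} \sqrt{25}\right) = -2301 - 91 \left(-6 + \sqrt{2} \cdot 5\right) = -2301 - 91 \left(-6 + 5 \sqrt{2}\right) = -2301 + \left(546 - 455 \sqrt{2}\right) = -1755 - 455 \sqrt{2}$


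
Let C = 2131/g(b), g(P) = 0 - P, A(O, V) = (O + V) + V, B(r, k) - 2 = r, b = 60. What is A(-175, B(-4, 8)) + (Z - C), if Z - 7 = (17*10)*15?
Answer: 144811/60 ≈ 2413.5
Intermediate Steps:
B(r, k) = 2 + r
A(O, V) = O + 2*V
Z = 2557 (Z = 7 + (17*10)*15 = 7 + 170*15 = 7 + 2550 = 2557)
g(P) = -P
C = -2131/60 (C = 2131/((-1*60)) = 2131/(-60) = 2131*(-1/60) = -2131/60 ≈ -35.517)
A(-175, B(-4, 8)) + (Z - C) = (-175 + 2*(2 - 4)) + (2557 - 1*(-2131/60)) = (-175 + 2*(-2)) + (2557 + 2131/60) = (-175 - 4) + 155551/60 = -179 + 155551/60 = 144811/60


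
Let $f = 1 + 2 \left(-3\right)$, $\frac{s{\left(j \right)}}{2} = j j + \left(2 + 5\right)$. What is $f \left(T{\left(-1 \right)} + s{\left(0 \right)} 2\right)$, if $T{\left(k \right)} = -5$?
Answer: $-115$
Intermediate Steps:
$s{\left(j \right)} = 14 + 2 j^{2}$ ($s{\left(j \right)} = 2 \left(j j + \left(2 + 5\right)\right) = 2 \left(j^{2} + 7\right) = 2 \left(7 + j^{2}\right) = 14 + 2 j^{2}$)
$f = -5$ ($f = 1 - 6 = -5$)
$f \left(T{\left(-1 \right)} + s{\left(0 \right)} 2\right) = - 5 \left(-5 + \left(14 + 2 \cdot 0^{2}\right) 2\right) = - 5 \left(-5 + \left(14 + 2 \cdot 0\right) 2\right) = - 5 \left(-5 + \left(14 + 0\right) 2\right) = - 5 \left(-5 + 14 \cdot 2\right) = - 5 \left(-5 + 28\right) = \left(-5\right) 23 = -115$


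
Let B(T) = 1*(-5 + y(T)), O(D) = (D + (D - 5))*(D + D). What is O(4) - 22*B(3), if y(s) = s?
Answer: 68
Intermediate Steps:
O(D) = 2*D*(-5 + 2*D) (O(D) = (D + (-5 + D))*(2*D) = (-5 + 2*D)*(2*D) = 2*D*(-5 + 2*D))
B(T) = -5 + T (B(T) = 1*(-5 + T) = -5 + T)
O(4) - 22*B(3) = 2*4*(-5 + 2*4) - 22*(-5 + 3) = 2*4*(-5 + 8) - 22*(-2) = 2*4*3 + 44 = 24 + 44 = 68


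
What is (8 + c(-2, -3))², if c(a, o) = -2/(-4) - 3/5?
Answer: 6241/100 ≈ 62.410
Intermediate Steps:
c(a, o) = -⅒ (c(a, o) = -2*(-¼) - 3*⅕ = ½ - ⅗ = -⅒)
(8 + c(-2, -3))² = (8 - ⅒)² = (79/10)² = 6241/100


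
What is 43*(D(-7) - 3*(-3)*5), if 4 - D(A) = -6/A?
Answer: 14491/7 ≈ 2070.1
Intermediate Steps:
D(A) = 4 + 6/A (D(A) = 4 - (-6)/A = 4 + 6/A)
43*(D(-7) - 3*(-3)*5) = 43*((4 + 6/(-7)) - 3*(-3)*5) = 43*((4 + 6*(-⅐)) + 9*5) = 43*((4 - 6/7) + 45) = 43*(22/7 + 45) = 43*(337/7) = 14491/7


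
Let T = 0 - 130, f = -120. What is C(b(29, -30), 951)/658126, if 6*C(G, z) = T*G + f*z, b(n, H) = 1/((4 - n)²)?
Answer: -7132513/246797250 ≈ -0.028900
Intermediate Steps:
b(n, H) = (4 - n)⁻²
T = -130
C(G, z) = -20*z - 65*G/3 (C(G, z) = (-130*G - 120*z)/6 = -20*z - 65*G/3)
C(b(29, -30), 951)/658126 = (-20*951 - 65/(3*(-4 + 29)²))/658126 = (-19020 - 65/3/25²)*(1/658126) = (-19020 - 65/3*1/625)*(1/658126) = (-19020 - 13/375)*(1/658126) = -7132513/375*1/658126 = -7132513/246797250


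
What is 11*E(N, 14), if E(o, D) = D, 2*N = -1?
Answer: 154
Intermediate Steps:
N = -½ (N = (½)*(-1) = -½ ≈ -0.50000)
11*E(N, 14) = 11*14 = 154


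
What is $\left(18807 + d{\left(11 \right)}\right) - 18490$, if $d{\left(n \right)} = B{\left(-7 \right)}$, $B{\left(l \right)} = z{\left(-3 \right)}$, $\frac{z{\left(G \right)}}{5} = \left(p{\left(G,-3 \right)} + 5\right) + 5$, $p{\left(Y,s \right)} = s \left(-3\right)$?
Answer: $412$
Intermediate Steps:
$p{\left(Y,s \right)} = - 3 s$
$z{\left(G \right)} = 95$ ($z{\left(G \right)} = 5 \left(\left(\left(-3\right) \left(-3\right) + 5\right) + 5\right) = 5 \left(\left(9 + 5\right) + 5\right) = 5 \left(14 + 5\right) = 5 \cdot 19 = 95$)
$B{\left(l \right)} = 95$
$d{\left(n \right)} = 95$
$\left(18807 + d{\left(11 \right)}\right) - 18490 = \left(18807 + 95\right) - 18490 = 18902 - 18490 = 412$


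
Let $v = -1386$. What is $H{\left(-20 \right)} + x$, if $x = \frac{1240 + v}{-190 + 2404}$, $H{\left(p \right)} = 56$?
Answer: $\frac{61919}{1107} \approx 55.934$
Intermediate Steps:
$x = - \frac{73}{1107}$ ($x = \frac{1240 - 1386}{-190 + 2404} = - \frac{146}{2214} = \left(-146\right) \frac{1}{2214} = - \frac{73}{1107} \approx -0.065944$)
$H{\left(-20 \right)} + x = 56 - \frac{73}{1107} = \frac{61919}{1107}$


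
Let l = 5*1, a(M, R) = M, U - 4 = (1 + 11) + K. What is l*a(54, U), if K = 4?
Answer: 270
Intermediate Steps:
U = 20 (U = 4 + ((1 + 11) + 4) = 4 + (12 + 4) = 4 + 16 = 20)
l = 5
l*a(54, U) = 5*54 = 270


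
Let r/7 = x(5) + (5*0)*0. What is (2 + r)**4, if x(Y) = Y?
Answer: 1874161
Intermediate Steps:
r = 35 (r = 7*(5 + (5*0)*0) = 7*(5 + 0*0) = 7*(5 + 0) = 7*5 = 35)
(2 + r)**4 = (2 + 35)**4 = 37**4 = 1874161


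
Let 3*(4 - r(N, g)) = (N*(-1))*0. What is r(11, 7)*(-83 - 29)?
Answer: -448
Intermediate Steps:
r(N, g) = 4 (r(N, g) = 4 - N*(-1)*0/3 = 4 - (-N)*0/3 = 4 - ⅓*0 = 4 + 0 = 4)
r(11, 7)*(-83 - 29) = 4*(-83 - 29) = 4*(-112) = -448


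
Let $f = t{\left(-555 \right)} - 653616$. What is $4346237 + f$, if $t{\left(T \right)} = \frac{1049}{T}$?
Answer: $\frac{2049403606}{555} \approx 3.6926 \cdot 10^{6}$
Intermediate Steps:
$f = - \frac{362757929}{555}$ ($f = \frac{1049}{-555} - 653616 = 1049 \left(- \frac{1}{555}\right) - 653616 = - \frac{1049}{555} - 653616 = - \frac{362757929}{555} \approx -6.5362 \cdot 10^{5}$)
$4346237 + f = 4346237 - \frac{362757929}{555} = \frac{2049403606}{555}$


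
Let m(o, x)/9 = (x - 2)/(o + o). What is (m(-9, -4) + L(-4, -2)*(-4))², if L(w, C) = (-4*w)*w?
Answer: 67081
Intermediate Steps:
m(o, x) = 9*(-2 + x)/(2*o) (m(o, x) = 9*((x - 2)/(o + o)) = 9*((-2 + x)/((2*o))) = 9*((-2 + x)*(1/(2*o))) = 9*((-2 + x)/(2*o)) = 9*(-2 + x)/(2*o))
L(w, C) = -4*w²
(m(-9, -4) + L(-4, -2)*(-4))² = ((9/2)*(-2 - 4)/(-9) - 4*(-4)²*(-4))² = ((9/2)*(-⅑)*(-6) - 4*16*(-4))² = (3 - 64*(-4))² = (3 + 256)² = 259² = 67081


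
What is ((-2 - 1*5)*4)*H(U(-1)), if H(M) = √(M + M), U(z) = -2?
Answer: -56*I ≈ -56.0*I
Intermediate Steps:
H(M) = √2*√M (H(M) = √(2*M) = √2*√M)
((-2 - 1*5)*4)*H(U(-1)) = ((-2 - 1*5)*4)*(√2*√(-2)) = ((-2 - 5)*4)*(√2*(I*√2)) = (-7*4)*(2*I) = -56*I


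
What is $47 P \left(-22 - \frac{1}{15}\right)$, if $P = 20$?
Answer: $- \frac{62228}{3} \approx -20743.0$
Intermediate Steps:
$47 P \left(-22 - \frac{1}{15}\right) = 47 \cdot 20 \left(-22 - \frac{1}{15}\right) = 940 \left(-22 - \frac{1}{15}\right) = 940 \left(- \frac{331}{15}\right) = - \frac{62228}{3}$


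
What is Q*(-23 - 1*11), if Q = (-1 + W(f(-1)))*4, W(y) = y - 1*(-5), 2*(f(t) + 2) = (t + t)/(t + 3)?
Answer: -204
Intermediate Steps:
f(t) = -2 + t/(3 + t) (f(t) = -2 + ((t + t)/(t + 3))/2 = -2 + ((2*t)/(3 + t))/2 = -2 + (2*t/(3 + t))/2 = -2 + t/(3 + t))
W(y) = 5 + y (W(y) = y + 5 = 5 + y)
Q = 6 (Q = (-1 + (5 + (-6 - 1*(-1))/(3 - 1)))*4 = (-1 + (5 + (-6 + 1)/2))*4 = (-1 + (5 + (½)*(-5)))*4 = (-1 + (5 - 5/2))*4 = (-1 + 5/2)*4 = (3/2)*4 = 6)
Q*(-23 - 1*11) = 6*(-23 - 1*11) = 6*(-23 - 11) = 6*(-34) = -204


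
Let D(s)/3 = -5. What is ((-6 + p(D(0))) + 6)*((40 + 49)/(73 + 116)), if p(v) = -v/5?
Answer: 89/63 ≈ 1.4127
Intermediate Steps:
D(s) = -15 (D(s) = 3*(-5) = -15)
p(v) = -v/5 (p(v) = -v*(1/5) = -v/5)
((-6 + p(D(0))) + 6)*((40 + 49)/(73 + 116)) = ((-6 - 1/5*(-15)) + 6)*((40 + 49)/(73 + 116)) = ((-6 + 3) + 6)*(89/189) = (-3 + 6)*(89*(1/189)) = 3*(89/189) = 89/63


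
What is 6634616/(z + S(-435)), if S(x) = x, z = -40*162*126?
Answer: -6634616/816915 ≈ -8.1216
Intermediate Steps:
z = -816480 (z = -6480*126 = -816480)
6634616/(z + S(-435)) = 6634616/(-816480 - 435) = 6634616/(-816915) = 6634616*(-1/816915) = -6634616/816915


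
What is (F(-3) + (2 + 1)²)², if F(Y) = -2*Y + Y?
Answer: 144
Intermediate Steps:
F(Y) = -Y
(F(-3) + (2 + 1)²)² = (-1*(-3) + (2 + 1)²)² = (3 + 3²)² = (3 + 9)² = 12² = 144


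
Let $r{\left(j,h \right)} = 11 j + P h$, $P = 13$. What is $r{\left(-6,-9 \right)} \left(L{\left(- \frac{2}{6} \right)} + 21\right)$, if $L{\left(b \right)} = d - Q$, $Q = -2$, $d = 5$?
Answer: $-5124$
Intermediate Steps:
$r{\left(j,h \right)} = 11 j + 13 h$
$L{\left(b \right)} = 7$ ($L{\left(b \right)} = 5 - -2 = 5 + 2 = 7$)
$r{\left(-6,-9 \right)} \left(L{\left(- \frac{2}{6} \right)} + 21\right) = \left(11 \left(-6\right) + 13 \left(-9\right)\right) \left(7 + 21\right) = \left(-66 - 117\right) 28 = \left(-183\right) 28 = -5124$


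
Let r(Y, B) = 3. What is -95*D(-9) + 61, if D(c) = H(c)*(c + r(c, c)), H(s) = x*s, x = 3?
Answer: -15329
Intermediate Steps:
H(s) = 3*s
D(c) = 3*c*(3 + c) (D(c) = (3*c)*(c + 3) = (3*c)*(3 + c) = 3*c*(3 + c))
-95*D(-9) + 61 = -285*(-9)*(3 - 9) + 61 = -285*(-9)*(-6) + 61 = -95*162 + 61 = -15390 + 61 = -15329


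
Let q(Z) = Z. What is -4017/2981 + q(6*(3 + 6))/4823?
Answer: -19213017/14377363 ≈ -1.3363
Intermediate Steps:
-4017/2981 + q(6*(3 + 6))/4823 = -4017/2981 + (6*(3 + 6))/4823 = -4017*1/2981 + (6*9)*(1/4823) = -4017/2981 + 54*(1/4823) = -4017/2981 + 54/4823 = -19213017/14377363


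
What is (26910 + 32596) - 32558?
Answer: 26948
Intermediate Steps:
(26910 + 32596) - 32558 = 59506 - 32558 = 26948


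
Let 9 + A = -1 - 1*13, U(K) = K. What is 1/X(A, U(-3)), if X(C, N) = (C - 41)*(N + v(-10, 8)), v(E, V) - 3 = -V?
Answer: 1/512 ≈ 0.0019531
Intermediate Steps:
A = -23 (A = -9 + (-1 - 1*13) = -9 + (-1 - 13) = -9 - 14 = -23)
v(E, V) = 3 - V
X(C, N) = (-41 + C)*(-5 + N) (X(C, N) = (C - 41)*(N + (3 - 1*8)) = (-41 + C)*(N + (3 - 8)) = (-41 + C)*(N - 5) = (-41 + C)*(-5 + N))
1/X(A, U(-3)) = 1/(205 - 41*(-3) - 5*(-23) - 23*(-3)) = 1/(205 + 123 + 115 + 69) = 1/512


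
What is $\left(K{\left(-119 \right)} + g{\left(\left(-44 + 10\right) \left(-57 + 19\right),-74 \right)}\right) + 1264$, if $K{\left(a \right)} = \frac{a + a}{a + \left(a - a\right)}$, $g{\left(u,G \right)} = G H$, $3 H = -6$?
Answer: $1414$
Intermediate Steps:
$H = -2$ ($H = \frac{1}{3} \left(-6\right) = -2$)
$g{\left(u,G \right)} = - 2 G$ ($g{\left(u,G \right)} = G \left(-2\right) = - 2 G$)
$K{\left(a \right)} = 2$ ($K{\left(a \right)} = \frac{2 a}{a + 0} = \frac{2 a}{a} = 2$)
$\left(K{\left(-119 \right)} + g{\left(\left(-44 + 10\right) \left(-57 + 19\right),-74 \right)}\right) + 1264 = \left(2 - -148\right) + 1264 = \left(2 + 148\right) + 1264 = 150 + 1264 = 1414$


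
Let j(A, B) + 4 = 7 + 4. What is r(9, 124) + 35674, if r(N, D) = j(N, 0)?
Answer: 35681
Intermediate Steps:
j(A, B) = 7 (j(A, B) = -4 + (7 + 4) = -4 + 11 = 7)
r(N, D) = 7
r(9, 124) + 35674 = 7 + 35674 = 35681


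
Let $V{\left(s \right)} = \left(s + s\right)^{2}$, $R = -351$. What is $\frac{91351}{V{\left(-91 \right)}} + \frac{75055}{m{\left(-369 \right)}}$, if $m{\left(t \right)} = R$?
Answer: $- \frac{14521051}{68796} \approx -211.07$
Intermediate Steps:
$m{\left(t \right)} = -351$
$V{\left(s \right)} = 4 s^{2}$ ($V{\left(s \right)} = \left(2 s\right)^{2} = 4 s^{2}$)
$\frac{91351}{V{\left(-91 \right)}} + \frac{75055}{m{\left(-369 \right)}} = \frac{91351}{4 \left(-91\right)^{2}} + \frac{75055}{-351} = \frac{91351}{4 \cdot 8281} + 75055 \left(- \frac{1}{351}\right) = \frac{91351}{33124} - \frac{75055}{351} = 91351 \cdot \frac{1}{33124} - \frac{75055}{351} = \frac{7027}{2548} - \frac{75055}{351} = - \frac{14521051}{68796}$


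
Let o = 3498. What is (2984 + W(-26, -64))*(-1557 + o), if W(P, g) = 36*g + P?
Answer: 1269414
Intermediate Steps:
W(P, g) = P + 36*g
(2984 + W(-26, -64))*(-1557 + o) = (2984 + (-26 + 36*(-64)))*(-1557 + 3498) = (2984 + (-26 - 2304))*1941 = (2984 - 2330)*1941 = 654*1941 = 1269414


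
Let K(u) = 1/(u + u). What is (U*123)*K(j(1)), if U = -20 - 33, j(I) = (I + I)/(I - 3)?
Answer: 6519/2 ≈ 3259.5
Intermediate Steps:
j(I) = 2*I/(-3 + I) (j(I) = (2*I)/(-3 + I) = 2*I/(-3 + I))
U = -53
K(u) = 1/(2*u)
(U*123)*K(j(1)) = (-53*123)*(1/(2*((2*1/(-3 + 1))))) = -6519/(2*(2*1/(-2))) = -6519/(2*(2*1*(-½))) = -6519/(2*(-1)) = -6519*(-1)/2 = -6519*(-½) = 6519/2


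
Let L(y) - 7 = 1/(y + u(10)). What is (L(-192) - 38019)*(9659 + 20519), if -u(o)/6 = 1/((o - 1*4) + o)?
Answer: -1765427364728/1539 ≈ -1.1471e+9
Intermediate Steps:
u(o) = -6/(-4 + 2*o) (u(o) = -6/((o - 1*4) + o) = -6/((o - 4) + o) = -6/((-4 + o) + o) = -6/(-4 + 2*o))
L(y) = 7 + 1/(-3/8 + y) (L(y) = 7 + 1/(y - 3/(-2 + 10)) = 7 + 1/(y - 3/8) = 7 + 1/(-3/8 + y))
(L(-192) - 38019)*(9659 + 20519) = ((-13 + 56*(-192))/(-3 + 8*(-192)) - 38019)*(9659 + 20519) = ((-13 - 10752)/(-3 - 1536) - 38019)*30178 = (-10765/(-1539) - 38019)*30178 = (-1/1539*(-10765) - 38019)*30178 = (10765/1539 - 38019)*30178 = -58500476/1539*30178 = -1765427364728/1539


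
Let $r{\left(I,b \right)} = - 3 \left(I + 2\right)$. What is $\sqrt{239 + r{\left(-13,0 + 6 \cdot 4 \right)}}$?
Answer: $4 \sqrt{17} \approx 16.492$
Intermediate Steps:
$r{\left(I,b \right)} = -6 - 3 I$ ($r{\left(I,b \right)} = - 3 \left(2 + I\right) = -6 - 3 I$)
$\sqrt{239 + r{\left(-13,0 + 6 \cdot 4 \right)}} = \sqrt{239 - -33} = \sqrt{239 + \left(-6 + 39\right)} = \sqrt{239 + 33} = \sqrt{272} = 4 \sqrt{17}$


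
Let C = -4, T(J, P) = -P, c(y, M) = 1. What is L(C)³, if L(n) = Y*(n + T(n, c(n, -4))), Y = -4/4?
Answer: 125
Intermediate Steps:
Y = -1 (Y = -4*¼ = -1)
L(n) = 1 - n (L(n) = -(n - 1*1) = -(n - 1) = -(-1 + n) = 1 - n)
L(C)³ = (1 - 1*(-4))³ = (1 + 4)³ = 5³ = 125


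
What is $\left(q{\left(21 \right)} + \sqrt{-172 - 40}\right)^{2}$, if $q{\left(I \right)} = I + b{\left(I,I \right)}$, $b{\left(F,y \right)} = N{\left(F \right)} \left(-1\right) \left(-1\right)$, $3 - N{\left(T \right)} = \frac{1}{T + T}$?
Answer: $\frac{640081}{1764} + \frac{2014 i \sqrt{53}}{21} \approx 362.86 + 698.2 i$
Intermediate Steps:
$N{\left(T \right)} = 3 - \frac{1}{2 T}$ ($N{\left(T \right)} = 3 - \frac{1}{T + T} = 3 - \frac{1}{2 T}$)
$b{\left(F,y \right)} = 3 - \frac{1}{2 F}$ ($b{\left(F,y \right)} = \left(3 - \frac{1}{2 F}\right) \left(-1\right) \left(-1\right) = \left(-3 + \frac{1}{2 F}\right) \left(-1\right) = 3 - \frac{1}{2 F}$)
$q{\left(I \right)} = 3 + I - \frac{1}{2 I}$ ($q{\left(I \right)} = I + \left(3 - \frac{1}{2 I}\right) = 3 + I - \frac{1}{2 I}$)
$\left(q{\left(21 \right)} + \sqrt{-172 - 40}\right)^{2} = \left(\left(3 + 21 - \frac{1}{2 \cdot 21}\right) + \sqrt{-172 - 40}\right)^{2} = \left(\left(3 + 21 - \frac{1}{42}\right) + \sqrt{-212}\right)^{2} = \left(\left(3 + 21 - \frac{1}{42}\right) + 2 i \sqrt{53}\right)^{2} = \left(\frac{1007}{42} + 2 i \sqrt{53}\right)^{2}$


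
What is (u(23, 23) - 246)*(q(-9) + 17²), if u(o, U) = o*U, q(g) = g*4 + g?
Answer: 69052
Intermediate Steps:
q(g) = 5*g (q(g) = 4*g + g = 5*g)
u(o, U) = U*o
(u(23, 23) - 246)*(q(-9) + 17²) = (23*23 - 246)*(5*(-9) + 17²) = (529 - 246)*(-45 + 289) = 283*244 = 69052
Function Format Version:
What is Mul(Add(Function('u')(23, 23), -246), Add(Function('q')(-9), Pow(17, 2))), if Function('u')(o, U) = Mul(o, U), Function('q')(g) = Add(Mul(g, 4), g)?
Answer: 69052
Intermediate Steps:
Function('q')(g) = Mul(5, g) (Function('q')(g) = Add(Mul(4, g), g) = Mul(5, g))
Function('u')(o, U) = Mul(U, o)
Mul(Add(Function('u')(23, 23), -246), Add(Function('q')(-9), Pow(17, 2))) = Mul(Add(Mul(23, 23), -246), Add(Mul(5, -9), Pow(17, 2))) = Mul(Add(529, -246), Add(-45, 289)) = Mul(283, 244) = 69052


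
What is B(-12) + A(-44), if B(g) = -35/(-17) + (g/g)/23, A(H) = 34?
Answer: 14116/391 ≈ 36.102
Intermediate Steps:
B(g) = 822/391 (B(g) = -35*(-1/17) + 1*(1/23) = 35/17 + 1/23 = 822/391)
B(-12) + A(-44) = 822/391 + 34 = 14116/391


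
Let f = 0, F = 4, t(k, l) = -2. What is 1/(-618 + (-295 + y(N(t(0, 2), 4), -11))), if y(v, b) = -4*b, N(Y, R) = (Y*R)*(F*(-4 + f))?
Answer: -1/869 ≈ -0.0011507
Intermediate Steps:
N(Y, R) = -16*R*Y (N(Y, R) = (Y*R)*(4*(-4 + 0)) = (R*Y)*(4*(-4)) = (R*Y)*(-16) = -16*R*Y)
1/(-618 + (-295 + y(N(t(0, 2), 4), -11))) = 1/(-618 + (-295 - 4*(-11))) = 1/(-618 + (-295 + 44)) = 1/(-618 - 251) = 1/(-869) = -1/869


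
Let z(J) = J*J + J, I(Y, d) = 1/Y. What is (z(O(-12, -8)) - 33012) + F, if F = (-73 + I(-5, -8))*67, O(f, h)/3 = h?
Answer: -186822/5 ≈ -37364.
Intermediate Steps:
O(f, h) = 3*h
I(Y, d) = 1/Y
z(J) = J + J² (z(J) = J² + J = J + J²)
F = -24522/5 (F = (-73 + 1/(-5))*67 = (-73 - ⅕)*67 = -366/5*67 = -24522/5 ≈ -4904.4)
(z(O(-12, -8)) - 33012) + F = ((3*(-8))*(1 + 3*(-8)) - 33012) - 24522/5 = (-24*(1 - 24) - 33012) - 24522/5 = (-24*(-23) - 33012) - 24522/5 = (552 - 33012) - 24522/5 = -32460 - 24522/5 = -186822/5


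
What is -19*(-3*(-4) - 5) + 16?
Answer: -117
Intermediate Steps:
-19*(-3*(-4) - 5) + 16 = -19*(12 - 5) + 16 = -19*7 + 16 = -133 + 16 = -117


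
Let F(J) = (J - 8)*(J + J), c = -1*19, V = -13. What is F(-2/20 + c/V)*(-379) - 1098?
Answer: 48614529/8450 ≈ 5753.2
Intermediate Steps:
c = -19
F(J) = 2*J*(-8 + J) (F(J) = (-8 + J)*(2*J) = 2*J*(-8 + J))
F(-2/20 + c/V)*(-379) - 1098 = (2*(-2/20 - 19/(-13))*(-8 + (-2/20 - 19/(-13))))*(-379) - 1098 = (2*(-2*1/20 - 19*(-1/13))*(-8 + (-2*1/20 - 19*(-1/13))))*(-379) - 1098 = (2*(-1/10 + 19/13)*(-8 + (-1/10 + 19/13)))*(-379) - 1098 = (2*(177/130)*(-8 + 177/130))*(-379) - 1098 = (2*(177/130)*(-863/130))*(-379) - 1098 = -152751/8450*(-379) - 1098 = 57892629/8450 - 1098 = 48614529/8450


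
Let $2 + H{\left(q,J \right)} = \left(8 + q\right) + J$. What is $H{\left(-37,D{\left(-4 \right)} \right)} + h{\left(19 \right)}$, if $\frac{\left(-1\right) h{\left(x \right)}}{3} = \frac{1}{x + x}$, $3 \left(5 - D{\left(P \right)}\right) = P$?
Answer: $- \frac{2821}{114} \approx -24.746$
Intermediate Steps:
$D{\left(P \right)} = 5 - \frac{P}{3}$
$H{\left(q,J \right)} = 6 + J + q$ ($H{\left(q,J \right)} = -2 + \left(\left(8 + q\right) + J\right) = -2 + \left(8 + J + q\right) = 6 + J + q$)
$h{\left(x \right)} = - \frac{3}{2 x}$ ($h{\left(x \right)} = - \frac{3}{x + x} = - \frac{3}{2 x}$)
$H{\left(-37,D{\left(-4 \right)} \right)} + h{\left(19 \right)} = \left(6 + \left(5 - - \frac{4}{3}\right) - 37\right) - \frac{3}{2 \cdot 19} = \left(6 + \left(5 + \frac{4}{3}\right) - 37\right) - \frac{3}{38} = \left(6 + \frac{19}{3} - 37\right) - \frac{3}{38} = - \frac{74}{3} - \frac{3}{38} = - \frac{2821}{114}$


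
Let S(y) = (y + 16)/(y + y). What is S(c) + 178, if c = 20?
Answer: 1789/10 ≈ 178.90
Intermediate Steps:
S(y) = (16 + y)/(2*y) (S(y) = (16 + y)/((2*y)) = (16 + y)*(1/(2*y)) = (16 + y)/(2*y))
S(c) + 178 = (½)*(16 + 20)/20 + 178 = (½)*(1/20)*36 + 178 = 9/10 + 178 = 1789/10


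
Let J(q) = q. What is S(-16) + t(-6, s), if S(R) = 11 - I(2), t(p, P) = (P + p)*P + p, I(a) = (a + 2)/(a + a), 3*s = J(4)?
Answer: -20/9 ≈ -2.2222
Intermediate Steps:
s = 4/3 (s = (⅓)*4 = 4/3 ≈ 1.3333)
I(a) = (2 + a)/(2*a) (I(a) = (2 + a)/((2*a)) = (2 + a)*(1/(2*a)) = (2 + a)/(2*a))
t(p, P) = p + P*(P + p) (t(p, P) = P*(P + p) + p = p + P*(P + p))
S(R) = 10 (S(R) = 11 - (2 + 2)/(2*2) = 11 - 4/(2*2) = 11 - 1*1 = 11 - 1 = 10)
S(-16) + t(-6, s) = 10 + (-6 + (4/3)² + (4/3)*(-6)) = 10 + (-6 + 16/9 - 8) = 10 - 110/9 = -20/9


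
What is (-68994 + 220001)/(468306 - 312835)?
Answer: 151007/155471 ≈ 0.97129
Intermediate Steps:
(-68994 + 220001)/(468306 - 312835) = 151007/155471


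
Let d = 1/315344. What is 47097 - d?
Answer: 14851756367/315344 ≈ 47097.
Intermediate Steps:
d = 1/315344 ≈ 3.1711e-6
47097 - d = 47097 - 1*1/315344 = 47097 - 1/315344 = 14851756367/315344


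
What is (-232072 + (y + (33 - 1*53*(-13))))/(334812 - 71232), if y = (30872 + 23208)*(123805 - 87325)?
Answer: 197260705/26358 ≈ 7483.9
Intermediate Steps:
y = 1972838400 (y = 54080*36480 = 1972838400)
(-232072 + (y + (33 - 1*53*(-13))))/(334812 - 71232) = (-232072 + (1972838400 + (33 - 1*53*(-13))))/(334812 - 71232) = (-232072 + (1972838400 + (33 - 53*(-13))))/263580 = (-232072 + (1972838400 + (33 + 689)))*(1/263580) = (-232072 + (1972838400 + 722))*(1/263580) = (-232072 + 1972839122)*(1/263580) = 1972607050*(1/263580) = 197260705/26358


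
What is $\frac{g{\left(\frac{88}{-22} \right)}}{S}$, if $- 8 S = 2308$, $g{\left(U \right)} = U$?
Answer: $\frac{8}{577} \approx 0.013865$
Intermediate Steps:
$S = - \frac{577}{2}$ ($S = \left(- \frac{1}{8}\right) 2308 = - \frac{577}{2} \approx -288.5$)
$\frac{g{\left(\frac{88}{-22} \right)}}{S} = \frac{88 \frac{1}{-22}}{- \frac{577}{2}} = 88 \left(- \frac{1}{22}\right) \left(- \frac{2}{577}\right) = \left(-4\right) \left(- \frac{2}{577}\right) = \frac{8}{577}$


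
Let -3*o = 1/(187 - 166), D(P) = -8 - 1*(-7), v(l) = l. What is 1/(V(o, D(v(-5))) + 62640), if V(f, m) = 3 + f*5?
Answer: 63/3946504 ≈ 1.5964e-5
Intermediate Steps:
D(P) = -1 (D(P) = -8 + 7 = -1)
o = -1/63 (o = -1/(3*(187 - 166)) = -1/3/21 = -1/3*1/21 = -1/63 ≈ -0.015873)
V(f, m) = 3 + 5*f
1/(V(o, D(v(-5))) + 62640) = 1/((3 + 5*(-1/63)) + 62640) = 1/((3 - 5/63) + 62640) = 1/(184/63 + 62640) = 1/(3946504/63) = 63/3946504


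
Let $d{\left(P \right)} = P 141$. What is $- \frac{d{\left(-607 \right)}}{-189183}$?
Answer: $- \frac{28529}{63061} \approx -0.4524$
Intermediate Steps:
$d{\left(P \right)} = 141 P$
$- \frac{d{\left(-607 \right)}}{-189183} = - \frac{141 \left(-607\right)}{-189183} = - \frac{\left(-85587\right) \left(-1\right)}{189183} = \left(-1\right) \frac{28529}{63061} = - \frac{28529}{63061}$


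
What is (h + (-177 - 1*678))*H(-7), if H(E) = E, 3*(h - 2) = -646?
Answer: 22435/3 ≈ 7478.3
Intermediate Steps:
h = -640/3 (h = 2 + (⅓)*(-646) = 2 - 646/3 = -640/3 ≈ -213.33)
(h + (-177 - 1*678))*H(-7) = (-640/3 + (-177 - 1*678))*(-7) = (-640/3 + (-177 - 678))*(-7) = (-640/3 - 855)*(-7) = -3205/3*(-7) = 22435/3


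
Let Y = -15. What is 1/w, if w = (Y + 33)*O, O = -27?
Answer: -1/486 ≈ -0.0020576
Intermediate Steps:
w = -486 (w = (-15 + 33)*(-27) = 18*(-27) = -486)
1/w = 1/(-486) = -1/486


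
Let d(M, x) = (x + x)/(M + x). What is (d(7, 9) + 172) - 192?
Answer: -151/8 ≈ -18.875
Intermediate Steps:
d(M, x) = 2*x/(M + x) (d(M, x) = (2*x)/(M + x) = 2*x/(M + x))
(d(7, 9) + 172) - 192 = (2*9/(7 + 9) + 172) - 192 = (2*9/16 + 172) - 192 = (2*9*(1/16) + 172) - 192 = (9/8 + 172) - 192 = 1385/8 - 192 = -151/8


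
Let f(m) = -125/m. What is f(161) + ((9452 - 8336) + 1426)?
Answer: 409137/161 ≈ 2541.2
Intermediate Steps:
f(161) + ((9452 - 8336) + 1426) = -125/161 + ((9452 - 8336) + 1426) = -125*1/161 + (1116 + 1426) = -125/161 + 2542 = 409137/161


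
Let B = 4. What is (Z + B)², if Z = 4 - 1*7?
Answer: 1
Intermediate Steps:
Z = -3 (Z = 4 - 7 = -3)
(Z + B)² = (-3 + 4)² = 1² = 1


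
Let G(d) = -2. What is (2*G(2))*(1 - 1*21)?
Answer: 80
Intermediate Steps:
(2*G(2))*(1 - 1*21) = (2*(-2))*(1 - 1*21) = -4*(1 - 21) = -4*(-20) = 80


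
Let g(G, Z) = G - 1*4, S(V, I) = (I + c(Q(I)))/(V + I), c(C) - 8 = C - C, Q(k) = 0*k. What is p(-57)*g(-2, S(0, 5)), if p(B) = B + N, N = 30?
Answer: 162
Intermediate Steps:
Q(k) = 0
c(C) = 8 (c(C) = 8 + (C - C) = 8 + 0 = 8)
S(V, I) = (8 + I)/(I + V) (S(V, I) = (I + 8)/(V + I) = (8 + I)/(I + V))
g(G, Z) = -4 + G (g(G, Z) = G - 4 = -4 + G)
p(B) = 30 + B (p(B) = B + 30 = 30 + B)
p(-57)*g(-2, S(0, 5)) = (30 - 57)*(-4 - 2) = -27*(-6) = 162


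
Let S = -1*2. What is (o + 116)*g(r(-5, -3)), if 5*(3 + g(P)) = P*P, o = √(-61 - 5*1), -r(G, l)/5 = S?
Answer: 1972 + 17*I*√66 ≈ 1972.0 + 138.11*I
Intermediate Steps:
S = -2
r(G, l) = 10 (r(G, l) = -5*(-2) = 10)
o = I*√66 (o = √(-61 - 5) = √(-66) = I*√66 ≈ 8.124*I)
g(P) = -3 + P²/5 (g(P) = -3 + (P*P)/5 = -3 + P²/5)
(o + 116)*g(r(-5, -3)) = (I*√66 + 116)*(-3 + (⅕)*10²) = (116 + I*√66)*(-3 + (⅕)*100) = (116 + I*√66)*(-3 + 20) = (116 + I*√66)*17 = 1972 + 17*I*√66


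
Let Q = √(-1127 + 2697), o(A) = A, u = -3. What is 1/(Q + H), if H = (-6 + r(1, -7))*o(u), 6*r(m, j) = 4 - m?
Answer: -66/5191 + 4*√1570/5191 ≈ 0.017818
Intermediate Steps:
r(m, j) = ⅔ - m/6 (r(m, j) = (4 - m)/6 = ⅔ - m/6)
Q = √1570 ≈ 39.623
H = 33/2 (H = (-6 + (⅔ - ⅙*1))*(-3) = (-6 + (⅔ - ⅙))*(-3) = (-6 + ½)*(-3) = -11/2*(-3) = 33/2 ≈ 16.500)
1/(Q + H) = 1/(√1570 + 33/2) = 1/(33/2 + √1570)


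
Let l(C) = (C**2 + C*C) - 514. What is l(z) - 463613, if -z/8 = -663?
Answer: 55800705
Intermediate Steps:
z = 5304 (z = -8*(-663) = 5304)
l(C) = -514 + 2*C**2 (l(C) = (C**2 + C**2) - 514 = 2*C**2 - 514 = -514 + 2*C**2)
l(z) - 463613 = (-514 + 2*5304**2) - 463613 = (-514 + 2*28132416) - 463613 = (-514 + 56264832) - 463613 = 56264318 - 463613 = 55800705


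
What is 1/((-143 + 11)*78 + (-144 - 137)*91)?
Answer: -1/35867 ≈ -2.7881e-5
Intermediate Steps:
1/((-143 + 11)*78 + (-144 - 137)*91) = 1/(-132*78 - 281*91) = 1/(-10296 - 25571) = 1/(-35867) = -1/35867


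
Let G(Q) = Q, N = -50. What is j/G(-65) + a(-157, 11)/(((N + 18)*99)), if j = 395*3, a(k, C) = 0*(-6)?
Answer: -237/13 ≈ -18.231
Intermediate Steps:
a(k, C) = 0
j = 1185
j/G(-65) + a(-157, 11)/(((N + 18)*99)) = 1185/(-65) + 0/(((-50 + 18)*99)) = 1185*(-1/65) + 0/((-32*99)) = -237/13 + 0/(-3168) = -237/13 + 0*(-1/3168) = -237/13 + 0 = -237/13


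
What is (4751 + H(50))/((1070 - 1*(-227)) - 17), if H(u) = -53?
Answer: 2349/640 ≈ 3.6703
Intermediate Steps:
(4751 + H(50))/((1070 - 1*(-227)) - 17) = (4751 - 53)/((1070 - 1*(-227)) - 17) = 4698/((1070 + 227) - 17) = 4698/(1297 - 17) = 4698/1280 = 4698*(1/1280) = 2349/640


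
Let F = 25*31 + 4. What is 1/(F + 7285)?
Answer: 1/8064 ≈ 0.00012401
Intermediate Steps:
F = 779 (F = 775 + 4 = 779)
1/(F + 7285) = 1/(779 + 7285) = 1/8064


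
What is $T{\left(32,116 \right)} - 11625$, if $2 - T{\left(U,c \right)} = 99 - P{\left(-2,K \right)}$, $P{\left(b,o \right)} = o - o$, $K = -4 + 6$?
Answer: $-11722$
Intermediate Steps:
$K = 2$
$P{\left(b,o \right)} = 0$
$T{\left(U,c \right)} = -97$ ($T{\left(U,c \right)} = 2 - \left(99 - 0\right) = 2 - \left(99 + 0\right) = 2 - 99 = -97$)
$T{\left(32,116 \right)} - 11625 = -97 - 11625 = -11722$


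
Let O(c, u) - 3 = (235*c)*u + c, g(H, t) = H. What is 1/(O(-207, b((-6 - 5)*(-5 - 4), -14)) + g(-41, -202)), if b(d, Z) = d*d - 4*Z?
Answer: -1/479494010 ≈ -2.0855e-9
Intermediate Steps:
b(d, Z) = d**2 - 4*Z
O(c, u) = 3 + c + 235*c*u (O(c, u) = 3 + ((235*c)*u + c) = 3 + (235*c*u + c) = 3 + (c + 235*c*u) = 3 + c + 235*c*u)
1/(O(-207, b((-6 - 5)*(-5 - 4), -14)) + g(-41, -202)) = 1/((3 - 207 + 235*(-207)*(((-6 - 5)*(-5 - 4))**2 - 4*(-14))) - 41) = 1/((3 - 207 + 235*(-207)*((-11*(-9))**2 + 56)) - 41) = 1/((3 - 207 + 235*(-207)*(99**2 + 56)) - 41) = 1/((3 - 207 + 235*(-207)*(9801 + 56)) - 41) = 1/((3 - 207 + 235*(-207)*9857) - 41) = 1/((3 - 207 - 479493765) - 41) = 1/(-479493969 - 41) = 1/(-479494010) = -1/479494010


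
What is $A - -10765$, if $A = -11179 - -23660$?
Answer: $23246$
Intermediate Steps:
$A = 12481$ ($A = -11179 + 23660 = 12481$)
$A - -10765 = 12481 - -10765 = 12481 + 10765 = 23246$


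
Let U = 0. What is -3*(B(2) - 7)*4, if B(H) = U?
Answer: 84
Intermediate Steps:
B(H) = 0
-3*(B(2) - 7)*4 = -3*(0 - 7)*4 = -(-21)*4 = -3*(-28) = 84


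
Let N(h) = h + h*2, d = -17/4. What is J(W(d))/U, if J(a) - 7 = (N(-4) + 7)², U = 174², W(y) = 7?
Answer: 8/7569 ≈ 0.0010569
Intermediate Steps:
d = -17/4 (d = -17*¼ = -17/4 ≈ -4.2500)
U = 30276
N(h) = 3*h (N(h) = h + 2*h = 3*h)
J(a) = 32 (J(a) = 7 + (3*(-4) + 7)² = 7 + (-12 + 7)² = 7 + (-5)² = 7 + 25 = 32)
J(W(d))/U = 32/30276 = 32*(1/30276) = 8/7569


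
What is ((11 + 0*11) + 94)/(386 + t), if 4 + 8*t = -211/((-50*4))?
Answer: 168000/617011 ≈ 0.27228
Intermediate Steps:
t = -589/1600 (t = -½ + (-211/((-50*4)))/8 = -½ + (-211/(-200))/8 = -½ + (-211*(-1/200))/8 = -½ + (⅛)*(211/200) = -½ + 211/1600 = -589/1600 ≈ -0.36812)
((11 + 0*11) + 94)/(386 + t) = ((11 + 0*11) + 94)/(386 - 589/1600) = ((11 + 0) + 94)/(617011/1600) = (11 + 94)*(1600/617011) = 105*(1600/617011) = 168000/617011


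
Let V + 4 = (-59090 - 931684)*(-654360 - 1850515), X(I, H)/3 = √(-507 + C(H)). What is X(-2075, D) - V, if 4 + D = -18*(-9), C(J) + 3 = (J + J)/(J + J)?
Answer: -2481765023246 + 3*I*√509 ≈ -2.4818e+12 + 67.683*I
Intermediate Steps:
C(J) = -2 (C(J) = -3 + (J + J)/(J + J) = -3 + (2*J)/((2*J)) = -3 + (2*J)*(1/(2*J)) = -3 + 1 = -2)
D = 158 (D = -4 - 18*(-9) = -4 + 162 = 158)
X(I, H) = 3*I*√509 (X(I, H) = 3*√(-507 - 2) = 3*√(-509) = 3*(I*√509) = 3*I*√509)
V = 2481765023246 (V = -4 + (-59090 - 931684)*(-654360 - 1850515) = -4 - 990774*(-2504875) = -4 + 2481765023250 = 2481765023246)
X(-2075, D) - V = 3*I*√509 - 1*2481765023246 = 3*I*√509 - 2481765023246 = -2481765023246 + 3*I*√509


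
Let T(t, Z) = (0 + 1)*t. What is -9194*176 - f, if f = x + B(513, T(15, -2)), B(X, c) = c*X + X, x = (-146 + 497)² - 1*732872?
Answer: -1016681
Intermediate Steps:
T(t, Z) = t (T(t, Z) = 1*t = t)
x = -609671 (x = 351² - 732872 = 123201 - 732872 = -609671)
B(X, c) = X + X*c (B(X, c) = X*c + X = X + X*c)
f = -601463 (f = -609671 + 513*(1 + 15) = -609671 + 513*16 = -609671 + 8208 = -601463)
-9194*176 - f = -9194*176 - 1*(-601463) = -1618144 + 601463 = -1016681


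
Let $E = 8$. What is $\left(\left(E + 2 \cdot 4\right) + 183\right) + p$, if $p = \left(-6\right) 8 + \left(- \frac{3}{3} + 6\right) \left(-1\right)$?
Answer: $146$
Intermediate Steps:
$p = -53$ ($p = -48 + \left(\left(-3\right) \frac{1}{3} + 6\right) \left(-1\right) = -48 + \left(-1 + 6\right) \left(-1\right) = -48 + 5 \left(-1\right) = -48 - 5 = -53$)
$\left(\left(E + 2 \cdot 4\right) + 183\right) + p = \left(\left(8 + 2 \cdot 4\right) + 183\right) - 53 = \left(\left(8 + 8\right) + 183\right) - 53 = \left(16 + 183\right) - 53 = 199 - 53 = 146$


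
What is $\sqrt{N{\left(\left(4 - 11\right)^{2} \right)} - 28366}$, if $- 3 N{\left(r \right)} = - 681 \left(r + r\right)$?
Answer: $6 i \sqrt{170} \approx 78.23 i$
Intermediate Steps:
$N{\left(r \right)} = 454 r$ ($N{\left(r \right)} = - \frac{\left(-681\right) \left(r + r\right)}{3} = - \frac{\left(-681\right) 2 r}{3} = - \frac{\left(-1362\right) r}{3} = 454 r$)
$\sqrt{N{\left(\left(4 - 11\right)^{2} \right)} - 28366} = \sqrt{454 \left(4 - 11\right)^{2} - 28366} = \sqrt{454 \left(-7\right)^{2} - 28366} = \sqrt{454 \cdot 49 - 28366} = \sqrt{22246 - 28366} = \sqrt{-6120} = 6 i \sqrt{170}$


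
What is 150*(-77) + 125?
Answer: -11425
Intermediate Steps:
150*(-77) + 125 = -11550 + 125 = -11425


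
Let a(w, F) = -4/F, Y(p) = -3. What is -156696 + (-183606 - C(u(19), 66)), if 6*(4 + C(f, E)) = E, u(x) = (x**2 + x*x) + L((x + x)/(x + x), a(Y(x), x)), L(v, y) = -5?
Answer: -340309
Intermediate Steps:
u(x) = -5 + 2*x**2 (u(x) = (x**2 + x*x) - 5 = (x**2 + x**2) - 5 = 2*x**2 - 5 = -5 + 2*x**2)
C(f, E) = -4 + E/6
-156696 + (-183606 - C(u(19), 66)) = -156696 + (-183606 - (-4 + (1/6)*66)) = -156696 + (-183606 - (-4 + 11)) = -156696 + (-183606 - 1*7) = -156696 + (-183606 - 7) = -156696 - 183613 = -340309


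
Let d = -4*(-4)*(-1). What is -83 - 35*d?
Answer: 477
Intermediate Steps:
d = -16 (d = 16*(-1) = -16)
-83 - 35*d = -83 - 35*(-16) = -83 + 560 = 477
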